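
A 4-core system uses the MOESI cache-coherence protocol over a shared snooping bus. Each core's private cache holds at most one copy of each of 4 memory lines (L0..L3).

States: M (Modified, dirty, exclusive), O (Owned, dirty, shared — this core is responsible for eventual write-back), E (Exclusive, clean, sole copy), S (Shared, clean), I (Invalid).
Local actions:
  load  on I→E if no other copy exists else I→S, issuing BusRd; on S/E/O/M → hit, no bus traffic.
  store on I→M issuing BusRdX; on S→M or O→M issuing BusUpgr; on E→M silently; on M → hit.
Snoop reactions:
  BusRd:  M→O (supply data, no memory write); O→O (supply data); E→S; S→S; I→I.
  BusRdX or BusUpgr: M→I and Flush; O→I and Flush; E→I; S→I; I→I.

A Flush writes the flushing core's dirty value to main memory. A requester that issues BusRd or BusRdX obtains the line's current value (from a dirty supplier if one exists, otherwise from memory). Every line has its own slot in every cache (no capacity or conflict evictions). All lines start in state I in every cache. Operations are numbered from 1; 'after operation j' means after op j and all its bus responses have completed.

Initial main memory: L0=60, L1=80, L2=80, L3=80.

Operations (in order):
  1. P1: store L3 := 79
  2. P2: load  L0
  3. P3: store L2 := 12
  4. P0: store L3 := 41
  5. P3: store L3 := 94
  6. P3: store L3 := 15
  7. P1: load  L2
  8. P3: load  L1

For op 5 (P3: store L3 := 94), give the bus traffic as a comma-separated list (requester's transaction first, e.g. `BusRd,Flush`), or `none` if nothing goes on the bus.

  op1 P1: store L3 := 79 → I/M/I/I on L3; bus BusRdX; mem=80
  op2 P2: load  L0 → I/I/E/I on L0; bus BusRd; mem=60
  op3 P3: store L2 := 12 → I/I/I/M on L2; bus BusRdX; mem=80
  op4 P0: store L3 := 41 → M/I/I/I on L3; bus BusRdX Flush; mem=79
  op5 P3: store L3 := 94 → I/I/I/M on L3; bus BusRdX Flush; mem=41
  op6 P3: store L3 := 15 → I/I/I/M on L3; bus (none); mem=41
  op7 P1: load  L2 → I/S/I/O on L2; bus BusRd; mem=80
  op8 P3: load  L1 → I/I/I/E on L1; bus BusRd; mem=80

bus = BusRdX,Flush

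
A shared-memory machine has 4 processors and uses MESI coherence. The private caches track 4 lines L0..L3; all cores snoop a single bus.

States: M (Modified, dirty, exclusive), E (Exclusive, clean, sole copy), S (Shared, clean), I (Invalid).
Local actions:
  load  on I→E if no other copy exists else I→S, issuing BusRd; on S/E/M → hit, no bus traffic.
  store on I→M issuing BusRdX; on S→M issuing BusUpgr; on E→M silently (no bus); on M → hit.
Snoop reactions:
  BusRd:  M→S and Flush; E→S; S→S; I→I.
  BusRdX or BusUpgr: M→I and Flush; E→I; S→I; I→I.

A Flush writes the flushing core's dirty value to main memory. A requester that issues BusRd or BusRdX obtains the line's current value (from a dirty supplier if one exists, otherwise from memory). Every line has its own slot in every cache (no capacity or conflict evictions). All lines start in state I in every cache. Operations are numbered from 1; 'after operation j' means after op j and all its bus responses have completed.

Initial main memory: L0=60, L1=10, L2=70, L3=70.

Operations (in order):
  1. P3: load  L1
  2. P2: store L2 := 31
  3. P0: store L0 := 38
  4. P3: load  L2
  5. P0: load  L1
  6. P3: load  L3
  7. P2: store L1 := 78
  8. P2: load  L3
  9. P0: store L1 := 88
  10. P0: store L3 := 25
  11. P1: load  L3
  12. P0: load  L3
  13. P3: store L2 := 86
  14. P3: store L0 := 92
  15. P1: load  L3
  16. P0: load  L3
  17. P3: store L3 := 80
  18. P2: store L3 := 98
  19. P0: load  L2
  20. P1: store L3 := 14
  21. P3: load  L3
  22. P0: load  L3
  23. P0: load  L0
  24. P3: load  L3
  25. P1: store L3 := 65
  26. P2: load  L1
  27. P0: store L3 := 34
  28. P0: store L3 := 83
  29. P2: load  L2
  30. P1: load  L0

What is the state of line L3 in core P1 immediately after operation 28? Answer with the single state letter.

step 1: P3: load  L1  ⟶  IIIE  (L1)  txn=BusRd  M[L1]=10
step 2: P2: store L2 := 31  ⟶  IIMI  (L2)  txn=BusRdX  M[L2]=70
step 3: P0: store L0 := 38  ⟶  MIII  (L0)  txn=BusRdX  M[L0]=60
step 4: P3: load  L2  ⟶  IISS  (L2)  txn=BusRd+Flush  M[L2]=31
step 5: P0: load  L1  ⟶  SIIS  (L1)  txn=BusRd  M[L1]=10
step 6: P3: load  L3  ⟶  IIIE  (L3)  txn=BusRd  M[L3]=70
step 7: P2: store L1 := 78  ⟶  IIMI  (L1)  txn=BusRdX  M[L1]=10
step 8: P2: load  L3  ⟶  IISS  (L3)  txn=BusRd  M[L3]=70
step 9: P0: store L1 := 88  ⟶  MIII  (L1)  txn=BusRdX+Flush  M[L1]=78
step 10: P0: store L3 := 25  ⟶  MIII  (L3)  txn=BusRdX  M[L3]=70
step 11: P1: load  L3  ⟶  SSII  (L3)  txn=BusRd+Flush  M[L3]=25
step 12: P0: load  L3  ⟶  SSII  (L3)  txn=∅  M[L3]=25
step 13: P3: store L2 := 86  ⟶  IIIM  (L2)  txn=BusUpgr  M[L2]=31
step 14: P3: store L0 := 92  ⟶  IIIM  (L0)  txn=BusRdX+Flush  M[L0]=38
step 15: P1: load  L3  ⟶  SSII  (L3)  txn=∅  M[L3]=25
step 16: P0: load  L3  ⟶  SSII  (L3)  txn=∅  M[L3]=25
step 17: P3: store L3 := 80  ⟶  IIIM  (L3)  txn=BusRdX  M[L3]=25
step 18: P2: store L3 := 98  ⟶  IIMI  (L3)  txn=BusRdX+Flush  M[L3]=80
step 19: P0: load  L2  ⟶  SIIS  (L2)  txn=BusRd+Flush  M[L2]=86
step 20: P1: store L3 := 14  ⟶  IMII  (L3)  txn=BusRdX+Flush  M[L3]=98
step 21: P3: load  L3  ⟶  ISIS  (L3)  txn=BusRd+Flush  M[L3]=14
step 22: P0: load  L3  ⟶  SSIS  (L3)  txn=BusRd  M[L3]=14
step 23: P0: load  L0  ⟶  SIIS  (L0)  txn=BusRd+Flush  M[L0]=92
step 24: P3: load  L3  ⟶  SSIS  (L3)  txn=∅  M[L3]=14
step 25: P1: store L3 := 65  ⟶  IMII  (L3)  txn=BusUpgr  M[L3]=14
step 26: P2: load  L1  ⟶  SISI  (L1)  txn=BusRd+Flush  M[L1]=88
step 27: P0: store L3 := 34  ⟶  MIII  (L3)  txn=BusRdX+Flush  M[L3]=65
step 28: P0: store L3 := 83  ⟶  MIII  (L3)  txn=∅  M[L3]=65
step 29: P2: load  L2  ⟶  SISS  (L2)  txn=BusRd  M[L2]=86
step 30: P1: load  L0  ⟶  SSIS  (L0)  txn=BusRd  M[L0]=92

state = I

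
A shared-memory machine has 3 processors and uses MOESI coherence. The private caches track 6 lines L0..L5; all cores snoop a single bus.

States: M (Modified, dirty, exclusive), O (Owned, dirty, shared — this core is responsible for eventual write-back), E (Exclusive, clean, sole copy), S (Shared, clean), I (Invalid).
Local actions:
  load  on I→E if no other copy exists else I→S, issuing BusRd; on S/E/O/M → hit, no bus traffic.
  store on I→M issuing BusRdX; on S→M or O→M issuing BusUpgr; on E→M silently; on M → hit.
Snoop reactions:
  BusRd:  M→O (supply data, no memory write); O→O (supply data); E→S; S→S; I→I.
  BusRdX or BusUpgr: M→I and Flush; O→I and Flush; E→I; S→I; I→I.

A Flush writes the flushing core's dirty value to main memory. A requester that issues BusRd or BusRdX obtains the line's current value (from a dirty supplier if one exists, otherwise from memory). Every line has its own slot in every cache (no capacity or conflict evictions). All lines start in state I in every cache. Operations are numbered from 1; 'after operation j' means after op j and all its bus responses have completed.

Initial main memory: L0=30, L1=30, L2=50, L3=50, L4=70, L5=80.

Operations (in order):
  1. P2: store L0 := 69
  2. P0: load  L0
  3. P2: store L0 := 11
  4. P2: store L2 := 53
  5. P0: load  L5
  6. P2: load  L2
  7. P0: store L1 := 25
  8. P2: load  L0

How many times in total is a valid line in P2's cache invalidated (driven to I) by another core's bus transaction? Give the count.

invalidations = 0

  op1 P2: store L0 := 69 → I/I/M on L0; bus BusRdX; mem=30
  op2 P0: load  L0 → S/I/O on L0; bus BusRd; mem=30
  op3 P2: store L0 := 11 → I/I/M on L0; bus BusUpgr; mem=30
  op4 P2: store L2 := 53 → I/I/M on L2; bus BusRdX; mem=50
  op5 P0: load  L5 → E/I/I on L5; bus BusRd; mem=80
  op6 P2: load  L2 → I/I/M on L2; bus (none); mem=50
  op7 P0: store L1 := 25 → M/I/I on L1; bus BusRdX; mem=30
  op8 P2: load  L0 → I/I/M on L0; bus (none); mem=30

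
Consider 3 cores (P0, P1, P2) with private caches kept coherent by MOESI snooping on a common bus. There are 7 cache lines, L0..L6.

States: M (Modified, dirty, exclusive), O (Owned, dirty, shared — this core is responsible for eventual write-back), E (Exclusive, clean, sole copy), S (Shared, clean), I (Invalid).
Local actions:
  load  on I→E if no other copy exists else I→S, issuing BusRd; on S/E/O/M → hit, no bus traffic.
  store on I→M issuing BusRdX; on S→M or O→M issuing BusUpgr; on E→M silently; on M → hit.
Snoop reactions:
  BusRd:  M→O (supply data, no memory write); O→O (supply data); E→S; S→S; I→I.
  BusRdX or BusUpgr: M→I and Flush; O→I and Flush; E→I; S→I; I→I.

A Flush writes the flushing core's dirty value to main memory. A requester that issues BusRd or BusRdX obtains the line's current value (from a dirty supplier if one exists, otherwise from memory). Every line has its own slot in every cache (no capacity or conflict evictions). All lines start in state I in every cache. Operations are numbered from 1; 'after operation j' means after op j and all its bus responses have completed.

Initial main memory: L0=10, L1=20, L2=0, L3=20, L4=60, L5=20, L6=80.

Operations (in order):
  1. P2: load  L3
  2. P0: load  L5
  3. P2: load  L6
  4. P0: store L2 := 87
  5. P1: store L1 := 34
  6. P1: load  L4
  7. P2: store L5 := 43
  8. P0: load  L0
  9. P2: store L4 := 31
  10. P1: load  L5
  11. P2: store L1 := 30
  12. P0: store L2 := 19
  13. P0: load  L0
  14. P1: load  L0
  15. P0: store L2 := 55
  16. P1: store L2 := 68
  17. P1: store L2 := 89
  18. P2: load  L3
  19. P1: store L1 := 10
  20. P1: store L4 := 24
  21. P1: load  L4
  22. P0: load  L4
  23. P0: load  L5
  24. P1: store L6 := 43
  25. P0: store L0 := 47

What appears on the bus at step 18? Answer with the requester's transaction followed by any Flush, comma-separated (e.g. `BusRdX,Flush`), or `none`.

step 1: P2: load  L3  ⟶  IIE  (L3)  txn=BusRd  M[L3]=20
step 2: P0: load  L5  ⟶  EII  (L5)  txn=BusRd  M[L5]=20
step 3: P2: load  L6  ⟶  IIE  (L6)  txn=BusRd  M[L6]=80
step 4: P0: store L2 := 87  ⟶  MII  (L2)  txn=BusRdX  M[L2]=0
step 5: P1: store L1 := 34  ⟶  IMI  (L1)  txn=BusRdX  M[L1]=20
step 6: P1: load  L4  ⟶  IEI  (L4)  txn=BusRd  M[L4]=60
step 7: P2: store L5 := 43  ⟶  IIM  (L5)  txn=BusRdX  M[L5]=20
step 8: P0: load  L0  ⟶  EII  (L0)  txn=BusRd  M[L0]=10
step 9: P2: store L4 := 31  ⟶  IIM  (L4)  txn=BusRdX  M[L4]=60
step 10: P1: load  L5  ⟶  ISO  (L5)  txn=BusRd  M[L5]=20
step 11: P2: store L1 := 30  ⟶  IIM  (L1)  txn=BusRdX+Flush  M[L1]=34
step 12: P0: store L2 := 19  ⟶  MII  (L2)  txn=∅  M[L2]=0
step 13: P0: load  L0  ⟶  EII  (L0)  txn=∅  M[L0]=10
step 14: P1: load  L0  ⟶  SSI  (L0)  txn=BusRd  M[L0]=10
step 15: P0: store L2 := 55  ⟶  MII  (L2)  txn=∅  M[L2]=0
step 16: P1: store L2 := 68  ⟶  IMI  (L2)  txn=BusRdX+Flush  M[L2]=55
step 17: P1: store L2 := 89  ⟶  IMI  (L2)  txn=∅  M[L2]=55
step 18: P2: load  L3  ⟶  IIE  (L3)  txn=∅  M[L3]=20
step 19: P1: store L1 := 10  ⟶  IMI  (L1)  txn=BusRdX+Flush  M[L1]=30
step 20: P1: store L4 := 24  ⟶  IMI  (L4)  txn=BusRdX+Flush  M[L4]=31
step 21: P1: load  L4  ⟶  IMI  (L4)  txn=∅  M[L4]=31
step 22: P0: load  L4  ⟶  SOI  (L4)  txn=BusRd  M[L4]=31
step 23: P0: load  L5  ⟶  SSO  (L5)  txn=BusRd  M[L5]=20
step 24: P1: store L6 := 43  ⟶  IMI  (L6)  txn=BusRdX  M[L6]=80
step 25: P0: store L0 := 47  ⟶  MII  (L0)  txn=BusUpgr  M[L0]=10

bus = none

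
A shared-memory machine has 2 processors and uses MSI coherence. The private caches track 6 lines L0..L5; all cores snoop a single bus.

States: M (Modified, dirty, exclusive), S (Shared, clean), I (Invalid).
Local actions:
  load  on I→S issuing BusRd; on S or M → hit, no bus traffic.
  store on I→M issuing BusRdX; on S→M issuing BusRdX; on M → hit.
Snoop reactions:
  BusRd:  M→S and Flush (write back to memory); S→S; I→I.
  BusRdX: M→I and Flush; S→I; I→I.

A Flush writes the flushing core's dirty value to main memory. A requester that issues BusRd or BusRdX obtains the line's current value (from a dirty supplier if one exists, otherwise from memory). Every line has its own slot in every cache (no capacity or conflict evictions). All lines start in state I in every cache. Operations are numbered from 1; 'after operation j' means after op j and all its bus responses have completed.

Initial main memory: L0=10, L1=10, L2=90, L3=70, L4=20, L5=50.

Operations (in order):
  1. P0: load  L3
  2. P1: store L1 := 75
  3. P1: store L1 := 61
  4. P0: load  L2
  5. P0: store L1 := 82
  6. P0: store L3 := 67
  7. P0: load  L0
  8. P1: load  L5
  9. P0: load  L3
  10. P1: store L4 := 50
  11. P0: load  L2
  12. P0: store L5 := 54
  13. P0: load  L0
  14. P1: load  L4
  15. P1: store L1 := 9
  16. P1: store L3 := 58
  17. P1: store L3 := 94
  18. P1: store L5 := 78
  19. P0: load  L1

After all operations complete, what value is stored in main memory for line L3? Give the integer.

  op1 P0: load  L3 → S/I on L3; bus BusRd; mem=70
  op2 P1: store L1 := 75 → I/M on L1; bus BusRdX; mem=10
  op3 P1: store L1 := 61 → I/M on L1; bus (none); mem=10
  op4 P0: load  L2 → S/I on L2; bus BusRd; mem=90
  op5 P0: store L1 := 82 → M/I on L1; bus BusRdX Flush; mem=61
  op6 P0: store L3 := 67 → M/I on L3; bus BusRdX; mem=70
  op7 P0: load  L0 → S/I on L0; bus BusRd; mem=10
  op8 P1: load  L5 → I/S on L5; bus BusRd; mem=50
  op9 P0: load  L3 → M/I on L3; bus (none); mem=70
  op10 P1: store L4 := 50 → I/M on L4; bus BusRdX; mem=20
  op11 P0: load  L2 → S/I on L2; bus (none); mem=90
  op12 P0: store L5 := 54 → M/I on L5; bus BusRdX; mem=50
  op13 P0: load  L0 → S/I on L0; bus (none); mem=10
  op14 P1: load  L4 → I/M on L4; bus (none); mem=20
  op15 P1: store L1 := 9 → I/M on L1; bus BusRdX Flush; mem=82
  op16 P1: store L3 := 58 → I/M on L3; bus BusRdX Flush; mem=67
  op17 P1: store L3 := 94 → I/M on L3; bus (none); mem=67
  op18 P1: store L5 := 78 → I/M on L5; bus BusRdX Flush; mem=54
  op19 P0: load  L1 → S/S on L1; bus BusRd Flush; mem=9

memory[L3] = 67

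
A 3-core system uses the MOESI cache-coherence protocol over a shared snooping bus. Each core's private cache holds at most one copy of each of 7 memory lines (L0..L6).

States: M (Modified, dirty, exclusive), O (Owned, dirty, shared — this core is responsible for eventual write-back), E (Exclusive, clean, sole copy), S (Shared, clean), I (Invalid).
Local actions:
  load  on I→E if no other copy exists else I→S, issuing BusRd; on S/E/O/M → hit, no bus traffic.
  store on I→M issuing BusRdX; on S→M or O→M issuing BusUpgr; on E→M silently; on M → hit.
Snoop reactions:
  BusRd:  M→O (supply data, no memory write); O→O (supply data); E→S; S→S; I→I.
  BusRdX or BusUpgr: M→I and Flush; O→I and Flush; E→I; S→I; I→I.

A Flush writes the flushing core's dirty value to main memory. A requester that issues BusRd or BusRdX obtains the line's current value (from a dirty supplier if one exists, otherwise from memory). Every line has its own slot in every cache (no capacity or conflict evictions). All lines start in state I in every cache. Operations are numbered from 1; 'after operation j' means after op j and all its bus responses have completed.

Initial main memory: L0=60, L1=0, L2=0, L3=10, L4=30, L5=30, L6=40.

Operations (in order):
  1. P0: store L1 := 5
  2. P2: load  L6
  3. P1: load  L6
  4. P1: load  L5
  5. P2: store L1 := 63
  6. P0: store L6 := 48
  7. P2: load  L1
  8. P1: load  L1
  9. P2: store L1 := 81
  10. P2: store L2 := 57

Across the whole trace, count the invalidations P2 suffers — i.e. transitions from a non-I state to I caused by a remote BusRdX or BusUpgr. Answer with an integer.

  op1 P0: store L1 := 5 → M/I/I on L1; bus BusRdX; mem=0
  op2 P2: load  L6 → I/I/E on L6; bus BusRd; mem=40
  op3 P1: load  L6 → I/S/S on L6; bus BusRd; mem=40
  op4 P1: load  L5 → I/E/I on L5; bus BusRd; mem=30
  op5 P2: store L1 := 63 → I/I/M on L1; bus BusRdX Flush; mem=5
  op6 P0: store L6 := 48 → M/I/I on L6; bus BusRdX; mem=40
  op7 P2: load  L1 → I/I/M on L1; bus (none); mem=5
  op8 P1: load  L1 → I/S/O on L1; bus BusRd; mem=5
  op9 P2: store L1 := 81 → I/I/M on L1; bus BusUpgr; mem=5
  op10 P2: store L2 := 57 → I/I/M on L2; bus BusRdX; mem=0

invalidations = 1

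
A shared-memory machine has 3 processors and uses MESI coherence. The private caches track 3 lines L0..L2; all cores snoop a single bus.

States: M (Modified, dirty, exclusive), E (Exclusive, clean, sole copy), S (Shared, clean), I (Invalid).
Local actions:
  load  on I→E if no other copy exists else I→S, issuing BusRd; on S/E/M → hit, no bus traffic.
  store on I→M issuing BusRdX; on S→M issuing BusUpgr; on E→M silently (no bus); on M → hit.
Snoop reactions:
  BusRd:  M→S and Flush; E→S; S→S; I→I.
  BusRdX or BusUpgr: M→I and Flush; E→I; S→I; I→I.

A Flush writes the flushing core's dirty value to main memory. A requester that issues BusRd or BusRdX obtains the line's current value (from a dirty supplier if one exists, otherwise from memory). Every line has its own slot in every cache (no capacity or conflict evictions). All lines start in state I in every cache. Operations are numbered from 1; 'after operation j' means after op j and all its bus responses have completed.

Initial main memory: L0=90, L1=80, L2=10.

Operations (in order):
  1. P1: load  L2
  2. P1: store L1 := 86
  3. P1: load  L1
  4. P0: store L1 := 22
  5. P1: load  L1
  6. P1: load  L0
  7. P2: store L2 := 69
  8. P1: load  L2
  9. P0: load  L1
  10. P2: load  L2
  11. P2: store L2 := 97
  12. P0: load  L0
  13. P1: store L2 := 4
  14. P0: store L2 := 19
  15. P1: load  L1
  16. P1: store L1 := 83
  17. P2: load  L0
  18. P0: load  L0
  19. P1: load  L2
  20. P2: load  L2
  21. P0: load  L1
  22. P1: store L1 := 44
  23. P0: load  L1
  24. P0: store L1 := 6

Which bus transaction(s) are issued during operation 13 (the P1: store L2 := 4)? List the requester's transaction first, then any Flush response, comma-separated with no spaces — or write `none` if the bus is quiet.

bus = BusRdX,Flush

1. P1: load  L2  bus=[BusRd]  L2: P0=I P1=E P2=I  mem[L2]=10
2. P1: store L1 := 86  bus=[BusRdX]  L1: P0=I P1=M P2=I  mem[L1]=80
3. P1: load  L1  bus=[-]  L1: P0=I P1=M P2=I  mem[L1]=80
4. P0: store L1 := 22  bus=[BusRdX,Flush]  L1: P0=M P1=I P2=I  mem[L1]=86
5. P1: load  L1  bus=[BusRd,Flush]  L1: P0=S P1=S P2=I  mem[L1]=22
6. P1: load  L0  bus=[BusRd]  L0: P0=I P1=E P2=I  mem[L0]=90
7. P2: store L2 := 69  bus=[BusRdX]  L2: P0=I P1=I P2=M  mem[L2]=10
8. P1: load  L2  bus=[BusRd,Flush]  L2: P0=I P1=S P2=S  mem[L2]=69
9. P0: load  L1  bus=[-]  L1: P0=S P1=S P2=I  mem[L1]=22
10. P2: load  L2  bus=[-]  L2: P0=I P1=S P2=S  mem[L2]=69
11. P2: store L2 := 97  bus=[BusUpgr]  L2: P0=I P1=I P2=M  mem[L2]=69
12. P0: load  L0  bus=[BusRd]  L0: P0=S P1=S P2=I  mem[L0]=90
13. P1: store L2 := 4  bus=[BusRdX,Flush]  L2: P0=I P1=M P2=I  mem[L2]=97
14. P0: store L2 := 19  bus=[BusRdX,Flush]  L2: P0=M P1=I P2=I  mem[L2]=4
15. P1: load  L1  bus=[-]  L1: P0=S P1=S P2=I  mem[L1]=22
16. P1: store L1 := 83  bus=[BusUpgr]  L1: P0=I P1=M P2=I  mem[L1]=22
17. P2: load  L0  bus=[BusRd]  L0: P0=S P1=S P2=S  mem[L0]=90
18. P0: load  L0  bus=[-]  L0: P0=S P1=S P2=S  mem[L0]=90
19. P1: load  L2  bus=[BusRd,Flush]  L2: P0=S P1=S P2=I  mem[L2]=19
20. P2: load  L2  bus=[BusRd]  L2: P0=S P1=S P2=S  mem[L2]=19
21. P0: load  L1  bus=[BusRd,Flush]  L1: P0=S P1=S P2=I  mem[L1]=83
22. P1: store L1 := 44  bus=[BusUpgr]  L1: P0=I P1=M P2=I  mem[L1]=83
23. P0: load  L1  bus=[BusRd,Flush]  L1: P0=S P1=S P2=I  mem[L1]=44
24. P0: store L1 := 6  bus=[BusUpgr]  L1: P0=M P1=I P2=I  mem[L1]=44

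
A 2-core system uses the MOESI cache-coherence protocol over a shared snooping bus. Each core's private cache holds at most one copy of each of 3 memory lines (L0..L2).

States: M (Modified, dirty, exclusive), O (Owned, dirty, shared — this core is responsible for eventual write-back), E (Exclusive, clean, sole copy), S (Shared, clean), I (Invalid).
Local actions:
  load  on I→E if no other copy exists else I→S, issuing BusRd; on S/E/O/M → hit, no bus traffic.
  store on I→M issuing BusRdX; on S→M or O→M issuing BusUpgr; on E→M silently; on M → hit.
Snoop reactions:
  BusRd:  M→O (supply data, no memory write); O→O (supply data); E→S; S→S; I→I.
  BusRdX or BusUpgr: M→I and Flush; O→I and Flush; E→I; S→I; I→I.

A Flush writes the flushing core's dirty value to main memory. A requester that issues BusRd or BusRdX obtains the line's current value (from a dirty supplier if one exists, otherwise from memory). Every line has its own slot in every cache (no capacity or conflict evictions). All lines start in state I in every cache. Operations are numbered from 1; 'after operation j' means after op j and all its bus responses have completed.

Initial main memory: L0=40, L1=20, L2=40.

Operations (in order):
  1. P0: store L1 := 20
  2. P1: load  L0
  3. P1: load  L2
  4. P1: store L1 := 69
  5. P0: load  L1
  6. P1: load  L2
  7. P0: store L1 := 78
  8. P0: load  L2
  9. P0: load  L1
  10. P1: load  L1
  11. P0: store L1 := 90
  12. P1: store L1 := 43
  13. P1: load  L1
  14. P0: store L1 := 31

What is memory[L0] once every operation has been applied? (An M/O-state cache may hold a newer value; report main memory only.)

1. P0: store L1 := 20  bus=[BusRdX]  L1: P0=M P1=I  mem[L1]=20
2. P1: load  L0  bus=[BusRd]  L0: P0=I P1=E  mem[L0]=40
3. P1: load  L2  bus=[BusRd]  L2: P0=I P1=E  mem[L2]=40
4. P1: store L1 := 69  bus=[BusRdX,Flush]  L1: P0=I P1=M  mem[L1]=20
5. P0: load  L1  bus=[BusRd]  L1: P0=S P1=O  mem[L1]=20
6. P1: load  L2  bus=[-]  L2: P0=I P1=E  mem[L2]=40
7. P0: store L1 := 78  bus=[BusUpgr,Flush]  L1: P0=M P1=I  mem[L1]=69
8. P0: load  L2  bus=[BusRd]  L2: P0=S P1=S  mem[L2]=40
9. P0: load  L1  bus=[-]  L1: P0=M P1=I  mem[L1]=69
10. P1: load  L1  bus=[BusRd]  L1: P0=O P1=S  mem[L1]=69
11. P0: store L1 := 90  bus=[BusUpgr]  L1: P0=M P1=I  mem[L1]=69
12. P1: store L1 := 43  bus=[BusRdX,Flush]  L1: P0=I P1=M  mem[L1]=90
13. P1: load  L1  bus=[-]  L1: P0=I P1=M  mem[L1]=90
14. P0: store L1 := 31  bus=[BusRdX,Flush]  L1: P0=M P1=I  mem[L1]=43

memory[L0] = 40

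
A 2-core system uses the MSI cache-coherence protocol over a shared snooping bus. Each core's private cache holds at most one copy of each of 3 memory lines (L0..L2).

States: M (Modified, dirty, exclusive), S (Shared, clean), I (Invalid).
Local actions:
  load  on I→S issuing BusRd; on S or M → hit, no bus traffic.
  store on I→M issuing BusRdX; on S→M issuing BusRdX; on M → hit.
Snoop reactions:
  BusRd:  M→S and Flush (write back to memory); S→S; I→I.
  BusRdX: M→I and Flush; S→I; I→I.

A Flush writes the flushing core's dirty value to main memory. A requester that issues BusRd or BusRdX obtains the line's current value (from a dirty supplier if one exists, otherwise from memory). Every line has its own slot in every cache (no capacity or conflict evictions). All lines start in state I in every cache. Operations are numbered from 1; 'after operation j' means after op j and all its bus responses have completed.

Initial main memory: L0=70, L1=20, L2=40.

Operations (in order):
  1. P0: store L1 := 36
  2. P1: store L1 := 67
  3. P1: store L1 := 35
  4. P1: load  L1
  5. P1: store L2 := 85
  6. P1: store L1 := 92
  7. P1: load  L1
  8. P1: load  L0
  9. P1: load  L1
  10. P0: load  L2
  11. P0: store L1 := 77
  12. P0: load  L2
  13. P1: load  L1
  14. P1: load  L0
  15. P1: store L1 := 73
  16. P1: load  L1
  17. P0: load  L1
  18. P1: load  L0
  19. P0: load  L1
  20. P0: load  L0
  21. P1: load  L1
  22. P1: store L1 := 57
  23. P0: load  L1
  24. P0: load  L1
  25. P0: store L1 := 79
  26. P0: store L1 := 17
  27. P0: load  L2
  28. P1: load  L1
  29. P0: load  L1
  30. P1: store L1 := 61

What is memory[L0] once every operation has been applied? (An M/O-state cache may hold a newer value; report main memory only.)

memory[L0] = 70

step 1: P0: store L1 := 36  ⟶  MI  (L1)  txn=BusRdX  M[L1]=20
step 2: P1: store L1 := 67  ⟶  IM  (L1)  txn=BusRdX+Flush  M[L1]=36
step 3: P1: store L1 := 35  ⟶  IM  (L1)  txn=∅  M[L1]=36
step 4: P1: load  L1  ⟶  IM  (L1)  txn=∅  M[L1]=36
step 5: P1: store L2 := 85  ⟶  IM  (L2)  txn=BusRdX  M[L2]=40
step 6: P1: store L1 := 92  ⟶  IM  (L1)  txn=∅  M[L1]=36
step 7: P1: load  L1  ⟶  IM  (L1)  txn=∅  M[L1]=36
step 8: P1: load  L0  ⟶  IS  (L0)  txn=BusRd  M[L0]=70
step 9: P1: load  L1  ⟶  IM  (L1)  txn=∅  M[L1]=36
step 10: P0: load  L2  ⟶  SS  (L2)  txn=BusRd+Flush  M[L2]=85
step 11: P0: store L1 := 77  ⟶  MI  (L1)  txn=BusRdX+Flush  M[L1]=92
step 12: P0: load  L2  ⟶  SS  (L2)  txn=∅  M[L2]=85
step 13: P1: load  L1  ⟶  SS  (L1)  txn=BusRd+Flush  M[L1]=77
step 14: P1: load  L0  ⟶  IS  (L0)  txn=∅  M[L0]=70
step 15: P1: store L1 := 73  ⟶  IM  (L1)  txn=BusRdX  M[L1]=77
step 16: P1: load  L1  ⟶  IM  (L1)  txn=∅  M[L1]=77
step 17: P0: load  L1  ⟶  SS  (L1)  txn=BusRd+Flush  M[L1]=73
step 18: P1: load  L0  ⟶  IS  (L0)  txn=∅  M[L0]=70
step 19: P0: load  L1  ⟶  SS  (L1)  txn=∅  M[L1]=73
step 20: P0: load  L0  ⟶  SS  (L0)  txn=BusRd  M[L0]=70
step 21: P1: load  L1  ⟶  SS  (L1)  txn=∅  M[L1]=73
step 22: P1: store L1 := 57  ⟶  IM  (L1)  txn=BusRdX  M[L1]=73
step 23: P0: load  L1  ⟶  SS  (L1)  txn=BusRd+Flush  M[L1]=57
step 24: P0: load  L1  ⟶  SS  (L1)  txn=∅  M[L1]=57
step 25: P0: store L1 := 79  ⟶  MI  (L1)  txn=BusRdX  M[L1]=57
step 26: P0: store L1 := 17  ⟶  MI  (L1)  txn=∅  M[L1]=57
step 27: P0: load  L2  ⟶  SS  (L2)  txn=∅  M[L2]=85
step 28: P1: load  L1  ⟶  SS  (L1)  txn=BusRd+Flush  M[L1]=17
step 29: P0: load  L1  ⟶  SS  (L1)  txn=∅  M[L1]=17
step 30: P1: store L1 := 61  ⟶  IM  (L1)  txn=BusRdX  M[L1]=17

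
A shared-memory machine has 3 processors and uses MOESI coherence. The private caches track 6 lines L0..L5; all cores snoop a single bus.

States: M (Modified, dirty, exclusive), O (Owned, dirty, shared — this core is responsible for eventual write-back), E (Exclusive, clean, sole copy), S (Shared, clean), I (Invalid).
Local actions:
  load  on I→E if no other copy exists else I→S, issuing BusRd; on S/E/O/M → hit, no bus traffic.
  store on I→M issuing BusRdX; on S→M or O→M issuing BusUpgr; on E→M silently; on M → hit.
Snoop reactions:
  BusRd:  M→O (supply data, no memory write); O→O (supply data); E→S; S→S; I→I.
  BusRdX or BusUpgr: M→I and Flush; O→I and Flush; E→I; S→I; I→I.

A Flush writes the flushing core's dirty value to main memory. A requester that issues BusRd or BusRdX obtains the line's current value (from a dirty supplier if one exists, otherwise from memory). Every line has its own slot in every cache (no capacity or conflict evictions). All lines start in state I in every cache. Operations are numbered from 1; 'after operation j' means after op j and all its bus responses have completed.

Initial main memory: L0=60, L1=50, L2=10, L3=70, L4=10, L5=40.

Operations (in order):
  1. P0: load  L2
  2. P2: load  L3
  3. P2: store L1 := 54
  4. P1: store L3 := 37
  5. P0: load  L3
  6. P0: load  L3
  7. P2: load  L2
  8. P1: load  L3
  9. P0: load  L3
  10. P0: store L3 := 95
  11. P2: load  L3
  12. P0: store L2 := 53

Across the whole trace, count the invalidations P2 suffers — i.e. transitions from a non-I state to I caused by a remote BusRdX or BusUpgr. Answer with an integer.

1. P0: load  L2  bus=[BusRd]  L2: P0=E P1=I P2=I  mem[L2]=10
2. P2: load  L3  bus=[BusRd]  L3: P0=I P1=I P2=E  mem[L3]=70
3. P2: store L1 := 54  bus=[BusRdX]  L1: P0=I P1=I P2=M  mem[L1]=50
4. P1: store L3 := 37  bus=[BusRdX]  L3: P0=I P1=M P2=I  mem[L3]=70
5. P0: load  L3  bus=[BusRd]  L3: P0=S P1=O P2=I  mem[L3]=70
6. P0: load  L3  bus=[-]  L3: P0=S P1=O P2=I  mem[L3]=70
7. P2: load  L2  bus=[BusRd]  L2: P0=S P1=I P2=S  mem[L2]=10
8. P1: load  L3  bus=[-]  L3: P0=S P1=O P2=I  mem[L3]=70
9. P0: load  L3  bus=[-]  L3: P0=S P1=O P2=I  mem[L3]=70
10. P0: store L3 := 95  bus=[BusUpgr,Flush]  L3: P0=M P1=I P2=I  mem[L3]=37
11. P2: load  L3  bus=[BusRd]  L3: P0=O P1=I P2=S  mem[L3]=37
12. P0: store L2 := 53  bus=[BusUpgr]  L2: P0=M P1=I P2=I  mem[L2]=10

invalidations = 2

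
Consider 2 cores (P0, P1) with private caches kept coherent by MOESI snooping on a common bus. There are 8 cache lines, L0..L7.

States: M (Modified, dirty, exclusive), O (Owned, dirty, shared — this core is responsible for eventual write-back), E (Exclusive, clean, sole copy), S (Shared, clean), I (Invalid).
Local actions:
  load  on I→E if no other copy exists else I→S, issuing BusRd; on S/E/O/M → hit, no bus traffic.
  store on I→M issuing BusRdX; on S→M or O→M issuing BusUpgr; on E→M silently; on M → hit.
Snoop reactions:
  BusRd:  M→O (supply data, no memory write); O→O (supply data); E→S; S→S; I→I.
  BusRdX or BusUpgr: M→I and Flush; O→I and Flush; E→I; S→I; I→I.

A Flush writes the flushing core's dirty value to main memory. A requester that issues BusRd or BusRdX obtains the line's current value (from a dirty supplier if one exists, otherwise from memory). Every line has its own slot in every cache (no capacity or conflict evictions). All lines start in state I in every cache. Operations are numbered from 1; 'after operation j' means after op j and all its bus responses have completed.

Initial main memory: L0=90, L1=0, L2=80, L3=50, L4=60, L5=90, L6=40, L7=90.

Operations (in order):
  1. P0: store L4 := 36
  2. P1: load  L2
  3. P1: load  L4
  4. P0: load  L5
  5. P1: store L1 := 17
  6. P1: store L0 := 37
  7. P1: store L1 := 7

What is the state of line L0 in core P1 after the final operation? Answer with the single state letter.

1. P0: store L4 := 36  bus=[BusRdX]  L4: P0=M P1=I  mem[L4]=60
2. P1: load  L2  bus=[BusRd]  L2: P0=I P1=E  mem[L2]=80
3. P1: load  L4  bus=[BusRd]  L4: P0=O P1=S  mem[L4]=60
4. P0: load  L5  bus=[BusRd]  L5: P0=E P1=I  mem[L5]=90
5. P1: store L1 := 17  bus=[BusRdX]  L1: P0=I P1=M  mem[L1]=0
6. P1: store L0 := 37  bus=[BusRdX]  L0: P0=I P1=M  mem[L0]=90
7. P1: store L1 := 7  bus=[-]  L1: P0=I P1=M  mem[L1]=0

state = M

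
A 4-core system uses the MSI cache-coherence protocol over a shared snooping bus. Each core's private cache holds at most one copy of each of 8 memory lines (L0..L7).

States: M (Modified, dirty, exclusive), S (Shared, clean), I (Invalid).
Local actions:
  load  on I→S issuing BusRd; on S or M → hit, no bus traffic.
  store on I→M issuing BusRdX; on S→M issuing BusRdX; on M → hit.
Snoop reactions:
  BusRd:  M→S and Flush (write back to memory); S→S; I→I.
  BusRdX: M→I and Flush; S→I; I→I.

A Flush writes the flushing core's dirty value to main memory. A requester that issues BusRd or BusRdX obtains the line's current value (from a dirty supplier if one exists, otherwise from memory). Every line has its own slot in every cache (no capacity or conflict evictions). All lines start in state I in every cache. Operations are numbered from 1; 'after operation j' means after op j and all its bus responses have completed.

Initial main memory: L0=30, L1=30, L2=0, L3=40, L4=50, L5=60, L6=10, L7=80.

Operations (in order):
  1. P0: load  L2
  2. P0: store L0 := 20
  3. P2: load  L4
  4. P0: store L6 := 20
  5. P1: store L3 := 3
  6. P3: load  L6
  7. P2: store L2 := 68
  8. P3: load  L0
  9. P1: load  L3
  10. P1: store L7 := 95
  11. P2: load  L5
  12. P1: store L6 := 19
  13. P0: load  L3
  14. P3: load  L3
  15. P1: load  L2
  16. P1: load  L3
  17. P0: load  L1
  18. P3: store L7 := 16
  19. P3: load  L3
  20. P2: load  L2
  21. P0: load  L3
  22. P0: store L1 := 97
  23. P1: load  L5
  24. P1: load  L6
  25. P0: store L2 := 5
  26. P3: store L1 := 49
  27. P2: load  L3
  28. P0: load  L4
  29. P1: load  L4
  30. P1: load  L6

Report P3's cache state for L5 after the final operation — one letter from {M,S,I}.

1. P0: load  L2  bus=[BusRd]  L2: P0=S P1=I P2=I P3=I  mem[L2]=0
2. P0: store L0 := 20  bus=[BusRdX]  L0: P0=M P1=I P2=I P3=I  mem[L0]=30
3. P2: load  L4  bus=[BusRd]  L4: P0=I P1=I P2=S P3=I  mem[L4]=50
4. P0: store L6 := 20  bus=[BusRdX]  L6: P0=M P1=I P2=I P3=I  mem[L6]=10
5. P1: store L3 := 3  bus=[BusRdX]  L3: P0=I P1=M P2=I P3=I  mem[L3]=40
6. P3: load  L6  bus=[BusRd,Flush]  L6: P0=S P1=I P2=I P3=S  mem[L6]=20
7. P2: store L2 := 68  bus=[BusRdX]  L2: P0=I P1=I P2=M P3=I  mem[L2]=0
8. P3: load  L0  bus=[BusRd,Flush]  L0: P0=S P1=I P2=I P3=S  mem[L0]=20
9. P1: load  L3  bus=[-]  L3: P0=I P1=M P2=I P3=I  mem[L3]=40
10. P1: store L7 := 95  bus=[BusRdX]  L7: P0=I P1=M P2=I P3=I  mem[L7]=80
11. P2: load  L5  bus=[BusRd]  L5: P0=I P1=I P2=S P3=I  mem[L5]=60
12. P1: store L6 := 19  bus=[BusRdX]  L6: P0=I P1=M P2=I P3=I  mem[L6]=20
13. P0: load  L3  bus=[BusRd,Flush]  L3: P0=S P1=S P2=I P3=I  mem[L3]=3
14. P3: load  L3  bus=[BusRd]  L3: P0=S P1=S P2=I P3=S  mem[L3]=3
15. P1: load  L2  bus=[BusRd,Flush]  L2: P0=I P1=S P2=S P3=I  mem[L2]=68
16. P1: load  L3  bus=[-]  L3: P0=S P1=S P2=I P3=S  mem[L3]=3
17. P0: load  L1  bus=[BusRd]  L1: P0=S P1=I P2=I P3=I  mem[L1]=30
18. P3: store L7 := 16  bus=[BusRdX,Flush]  L7: P0=I P1=I P2=I P3=M  mem[L7]=95
19. P3: load  L3  bus=[-]  L3: P0=S P1=S P2=I P3=S  mem[L3]=3
20. P2: load  L2  bus=[-]  L2: P0=I P1=S P2=S P3=I  mem[L2]=68
21. P0: load  L3  bus=[-]  L3: P0=S P1=S P2=I P3=S  mem[L3]=3
22. P0: store L1 := 97  bus=[BusRdX]  L1: P0=M P1=I P2=I P3=I  mem[L1]=30
23. P1: load  L5  bus=[BusRd]  L5: P0=I P1=S P2=S P3=I  mem[L5]=60
24. P1: load  L6  bus=[-]  L6: P0=I P1=M P2=I P3=I  mem[L6]=20
25. P0: store L2 := 5  bus=[BusRdX]  L2: P0=M P1=I P2=I P3=I  mem[L2]=68
26. P3: store L1 := 49  bus=[BusRdX,Flush]  L1: P0=I P1=I P2=I P3=M  mem[L1]=97
27. P2: load  L3  bus=[BusRd]  L3: P0=S P1=S P2=S P3=S  mem[L3]=3
28. P0: load  L4  bus=[BusRd]  L4: P0=S P1=I P2=S P3=I  mem[L4]=50
29. P1: load  L4  bus=[BusRd]  L4: P0=S P1=S P2=S P3=I  mem[L4]=50
30. P1: load  L6  bus=[-]  L6: P0=I P1=M P2=I P3=I  mem[L6]=20

state = I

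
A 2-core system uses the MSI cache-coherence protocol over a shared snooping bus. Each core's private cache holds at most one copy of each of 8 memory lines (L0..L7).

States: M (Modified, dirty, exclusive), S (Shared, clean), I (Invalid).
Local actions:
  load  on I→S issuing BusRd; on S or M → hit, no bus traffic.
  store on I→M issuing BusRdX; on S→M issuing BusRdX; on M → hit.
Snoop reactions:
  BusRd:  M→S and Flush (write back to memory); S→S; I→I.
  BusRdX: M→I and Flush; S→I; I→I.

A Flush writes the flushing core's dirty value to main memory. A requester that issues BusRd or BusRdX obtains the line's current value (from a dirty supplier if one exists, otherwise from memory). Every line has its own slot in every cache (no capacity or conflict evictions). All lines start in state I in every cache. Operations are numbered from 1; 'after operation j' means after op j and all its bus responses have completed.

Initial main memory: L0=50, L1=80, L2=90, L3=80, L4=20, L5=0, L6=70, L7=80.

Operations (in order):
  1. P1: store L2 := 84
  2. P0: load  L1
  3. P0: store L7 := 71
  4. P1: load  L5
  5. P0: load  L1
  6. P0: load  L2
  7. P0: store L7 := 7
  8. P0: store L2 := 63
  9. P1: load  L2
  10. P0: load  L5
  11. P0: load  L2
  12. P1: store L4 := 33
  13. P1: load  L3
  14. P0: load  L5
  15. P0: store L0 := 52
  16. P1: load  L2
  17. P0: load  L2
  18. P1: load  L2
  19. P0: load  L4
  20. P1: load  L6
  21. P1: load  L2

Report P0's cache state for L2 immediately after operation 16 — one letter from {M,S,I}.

  op1 P1: store L2 := 84 → I/M on L2; bus BusRdX; mem=90
  op2 P0: load  L1 → S/I on L1; bus BusRd; mem=80
  op3 P0: store L7 := 71 → M/I on L7; bus BusRdX; mem=80
  op4 P1: load  L5 → I/S on L5; bus BusRd; mem=0
  op5 P0: load  L1 → S/I on L1; bus (none); mem=80
  op6 P0: load  L2 → S/S on L2; bus BusRd Flush; mem=84
  op7 P0: store L7 := 7 → M/I on L7; bus (none); mem=80
  op8 P0: store L2 := 63 → M/I on L2; bus BusRdX; mem=84
  op9 P1: load  L2 → S/S on L2; bus BusRd Flush; mem=63
  op10 P0: load  L5 → S/S on L5; bus BusRd; mem=0
  op11 P0: load  L2 → S/S on L2; bus (none); mem=63
  op12 P1: store L4 := 33 → I/M on L4; bus BusRdX; mem=20
  op13 P1: load  L3 → I/S on L3; bus BusRd; mem=80
  op14 P0: load  L5 → S/S on L5; bus (none); mem=0
  op15 P0: store L0 := 52 → M/I on L0; bus BusRdX; mem=50
  op16 P1: load  L2 → S/S on L2; bus (none); mem=63
  op17 P0: load  L2 → S/S on L2; bus (none); mem=63
  op18 P1: load  L2 → S/S on L2; bus (none); mem=63
  op19 P0: load  L4 → S/S on L4; bus BusRd Flush; mem=33
  op20 P1: load  L6 → I/S on L6; bus BusRd; mem=70
  op21 P1: load  L2 → S/S on L2; bus (none); mem=63

state = S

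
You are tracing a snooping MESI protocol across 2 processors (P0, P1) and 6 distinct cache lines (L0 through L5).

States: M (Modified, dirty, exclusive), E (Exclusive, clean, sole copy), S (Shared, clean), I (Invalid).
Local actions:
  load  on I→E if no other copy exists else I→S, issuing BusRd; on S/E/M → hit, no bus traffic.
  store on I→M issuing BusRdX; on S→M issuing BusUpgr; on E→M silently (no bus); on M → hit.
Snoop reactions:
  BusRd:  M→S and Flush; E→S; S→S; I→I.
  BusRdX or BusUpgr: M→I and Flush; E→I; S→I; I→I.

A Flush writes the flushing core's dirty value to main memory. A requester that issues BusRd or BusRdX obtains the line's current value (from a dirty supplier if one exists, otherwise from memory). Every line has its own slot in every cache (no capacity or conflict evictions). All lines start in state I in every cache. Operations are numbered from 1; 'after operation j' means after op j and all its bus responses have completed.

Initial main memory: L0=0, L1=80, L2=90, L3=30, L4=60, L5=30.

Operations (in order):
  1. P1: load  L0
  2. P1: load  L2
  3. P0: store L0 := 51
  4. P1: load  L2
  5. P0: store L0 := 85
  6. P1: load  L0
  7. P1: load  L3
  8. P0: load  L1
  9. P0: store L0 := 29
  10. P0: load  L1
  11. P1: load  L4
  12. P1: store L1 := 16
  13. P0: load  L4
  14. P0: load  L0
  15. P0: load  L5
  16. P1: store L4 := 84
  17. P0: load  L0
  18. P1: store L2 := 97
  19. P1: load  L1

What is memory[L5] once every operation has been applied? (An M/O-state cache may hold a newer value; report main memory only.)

  op1 P1: load  L0 → I/E on L0; bus BusRd; mem=0
  op2 P1: load  L2 → I/E on L2; bus BusRd; mem=90
  op3 P0: store L0 := 51 → M/I on L0; bus BusRdX; mem=0
  op4 P1: load  L2 → I/E on L2; bus (none); mem=90
  op5 P0: store L0 := 85 → M/I on L0; bus (none); mem=0
  op6 P1: load  L0 → S/S on L0; bus BusRd Flush; mem=85
  op7 P1: load  L3 → I/E on L3; bus BusRd; mem=30
  op8 P0: load  L1 → E/I on L1; bus BusRd; mem=80
  op9 P0: store L0 := 29 → M/I on L0; bus BusUpgr; mem=85
  op10 P0: load  L1 → E/I on L1; bus (none); mem=80
  op11 P1: load  L4 → I/E on L4; bus BusRd; mem=60
  op12 P1: store L1 := 16 → I/M on L1; bus BusRdX; mem=80
  op13 P0: load  L4 → S/S on L4; bus BusRd; mem=60
  op14 P0: load  L0 → M/I on L0; bus (none); mem=85
  op15 P0: load  L5 → E/I on L5; bus BusRd; mem=30
  op16 P1: store L4 := 84 → I/M on L4; bus BusUpgr; mem=60
  op17 P0: load  L0 → M/I on L0; bus (none); mem=85
  op18 P1: store L2 := 97 → I/M on L2; bus (none); mem=90
  op19 P1: load  L1 → I/M on L1; bus (none); mem=80

memory[L5] = 30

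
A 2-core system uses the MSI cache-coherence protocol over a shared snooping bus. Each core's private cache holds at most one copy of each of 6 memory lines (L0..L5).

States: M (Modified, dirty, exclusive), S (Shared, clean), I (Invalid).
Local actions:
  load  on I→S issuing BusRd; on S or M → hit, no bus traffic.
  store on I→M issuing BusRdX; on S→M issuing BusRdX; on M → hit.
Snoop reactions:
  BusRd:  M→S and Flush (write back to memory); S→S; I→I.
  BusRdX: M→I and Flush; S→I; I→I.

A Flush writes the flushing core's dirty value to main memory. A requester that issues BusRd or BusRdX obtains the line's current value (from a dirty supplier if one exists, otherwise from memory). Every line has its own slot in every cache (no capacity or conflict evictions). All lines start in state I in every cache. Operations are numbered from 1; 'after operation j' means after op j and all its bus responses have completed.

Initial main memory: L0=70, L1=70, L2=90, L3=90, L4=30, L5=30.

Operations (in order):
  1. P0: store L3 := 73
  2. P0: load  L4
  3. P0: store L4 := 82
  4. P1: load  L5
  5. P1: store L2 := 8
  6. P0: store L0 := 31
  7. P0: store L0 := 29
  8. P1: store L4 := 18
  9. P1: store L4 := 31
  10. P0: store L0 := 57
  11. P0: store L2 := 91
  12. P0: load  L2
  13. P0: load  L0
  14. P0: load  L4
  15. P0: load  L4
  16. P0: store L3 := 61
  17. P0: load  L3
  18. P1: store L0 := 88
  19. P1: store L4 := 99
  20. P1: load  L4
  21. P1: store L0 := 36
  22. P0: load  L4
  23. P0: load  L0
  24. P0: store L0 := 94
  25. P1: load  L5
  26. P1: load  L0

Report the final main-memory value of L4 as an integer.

memory[L4] = 99

  op1 P0: store L3 := 73 → M/I on L3; bus BusRdX; mem=90
  op2 P0: load  L4 → S/I on L4; bus BusRd; mem=30
  op3 P0: store L4 := 82 → M/I on L4; bus BusRdX; mem=30
  op4 P1: load  L5 → I/S on L5; bus BusRd; mem=30
  op5 P1: store L2 := 8 → I/M on L2; bus BusRdX; mem=90
  op6 P0: store L0 := 31 → M/I on L0; bus BusRdX; mem=70
  op7 P0: store L0 := 29 → M/I on L0; bus (none); mem=70
  op8 P1: store L4 := 18 → I/M on L4; bus BusRdX Flush; mem=82
  op9 P1: store L4 := 31 → I/M on L4; bus (none); mem=82
  op10 P0: store L0 := 57 → M/I on L0; bus (none); mem=70
  op11 P0: store L2 := 91 → M/I on L2; bus BusRdX Flush; mem=8
  op12 P0: load  L2 → M/I on L2; bus (none); mem=8
  op13 P0: load  L0 → M/I on L0; bus (none); mem=70
  op14 P0: load  L4 → S/S on L4; bus BusRd Flush; mem=31
  op15 P0: load  L4 → S/S on L4; bus (none); mem=31
  op16 P0: store L3 := 61 → M/I on L3; bus (none); mem=90
  op17 P0: load  L3 → M/I on L3; bus (none); mem=90
  op18 P1: store L0 := 88 → I/M on L0; bus BusRdX Flush; mem=57
  op19 P1: store L4 := 99 → I/M on L4; bus BusRdX; mem=31
  op20 P1: load  L4 → I/M on L4; bus (none); mem=31
  op21 P1: store L0 := 36 → I/M on L0; bus (none); mem=57
  op22 P0: load  L4 → S/S on L4; bus BusRd Flush; mem=99
  op23 P0: load  L0 → S/S on L0; bus BusRd Flush; mem=36
  op24 P0: store L0 := 94 → M/I on L0; bus BusRdX; mem=36
  op25 P1: load  L5 → I/S on L5; bus (none); mem=30
  op26 P1: load  L0 → S/S on L0; bus BusRd Flush; mem=94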